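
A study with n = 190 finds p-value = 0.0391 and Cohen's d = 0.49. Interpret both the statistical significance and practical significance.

Statistically significant (p = 0.0391 < 0.05). Cohen's d = 0.49 indicates a small effect size. Both statistical and practical significance should be considered.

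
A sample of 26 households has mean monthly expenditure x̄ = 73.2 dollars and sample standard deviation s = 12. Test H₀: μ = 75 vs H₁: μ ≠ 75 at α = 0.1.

t = (x̄ - μ₀)/(s/√n) = (73.2 - 75)/(12/√26) = -0.765. df = 25, critical t = ±1.708. Fail to reject H₀.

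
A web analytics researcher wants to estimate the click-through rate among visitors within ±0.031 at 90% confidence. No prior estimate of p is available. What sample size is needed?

Conservative approach: use p = 0.5 (maximizes p(1-p) = 0.25). n = z²(0.25)/E² = 1.645²×0.25/0.031² = 704.0 → n = 704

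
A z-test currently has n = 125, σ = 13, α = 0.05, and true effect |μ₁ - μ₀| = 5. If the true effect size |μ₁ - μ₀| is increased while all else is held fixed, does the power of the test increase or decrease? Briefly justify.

Power increases: a larger true effect increases the non-centrality λ = |μ₁ - μ₀|/(σ/√n).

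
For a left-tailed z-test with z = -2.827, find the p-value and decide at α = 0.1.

p = P(Z < -2.827) = Φ(-2.827) ≈ 0.0023. Since p < 0.1, reject H₀ (significant) at α = 0.1.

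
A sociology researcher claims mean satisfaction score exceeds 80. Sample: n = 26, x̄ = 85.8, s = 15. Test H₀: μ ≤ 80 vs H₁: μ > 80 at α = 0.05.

t = (85.8 - 80)/(15/√26) = 1.972, df = 25. Critical t = 1.708. Reject H₀.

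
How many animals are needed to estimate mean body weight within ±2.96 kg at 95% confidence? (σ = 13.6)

n = (z*σ/E)² = (1.96×13.6/2.96)² = 81.1 → n = 82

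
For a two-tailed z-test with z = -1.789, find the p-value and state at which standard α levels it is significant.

p = 2·P(Z > |-1.789|) = 2·(1 - Φ(1.789)) ≈ 0.0736. Significant at α = 0.1.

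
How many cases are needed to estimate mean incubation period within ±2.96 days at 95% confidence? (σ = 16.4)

n = (z*σ/E)² = (1.96×16.4/2.96)² = 117.9 → n = 118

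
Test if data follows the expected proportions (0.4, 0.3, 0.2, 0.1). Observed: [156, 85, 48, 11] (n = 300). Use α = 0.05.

Expected: [120.0, 90.0, 60.0, 30.0]. χ² = 25.511. df = 3, critical = 7.815. Reject H₀.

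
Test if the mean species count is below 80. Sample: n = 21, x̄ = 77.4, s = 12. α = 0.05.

t = (77.4 - 80)/(12/√21) = -0.993, df = 20. Critical t = -1.725. Fail to reject H₀.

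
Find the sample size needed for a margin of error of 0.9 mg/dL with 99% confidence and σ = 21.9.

n = (z*σ/E)² = (2.576×21.9/0.9)² = 3929.1 → n = 3930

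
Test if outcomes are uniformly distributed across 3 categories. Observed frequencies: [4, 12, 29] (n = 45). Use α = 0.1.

Expected = 15 each. χ² = Σ(O-E)²/E = 21.733. df = 2, critical value = 4.605. Reject H₀.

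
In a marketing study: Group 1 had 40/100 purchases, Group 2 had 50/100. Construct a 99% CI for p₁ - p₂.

p̂₁ = 0.4, p̂₂ = 0.5. Difference = -0.1. CI = (-0.28, 0.08)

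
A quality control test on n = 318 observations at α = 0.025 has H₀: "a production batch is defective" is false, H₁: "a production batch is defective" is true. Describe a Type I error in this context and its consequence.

Type I error: rejecting H₀ when it is true — concluding that a production batch is defective when in fact it is not. Consequence: scrapping a good batch — wasted material and cost for no reason.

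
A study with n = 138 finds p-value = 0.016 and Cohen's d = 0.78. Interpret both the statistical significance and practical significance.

Statistically significant (p = 0.016 < 0.05). Cohen's d = 0.78 indicates a medium effect size. Both statistical and practical significance should be considered.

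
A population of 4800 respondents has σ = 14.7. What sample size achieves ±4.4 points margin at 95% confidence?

Without FPC: n₀ = (1.96×14.7/4.4)² = 42.879. With FPC: n = n₀N/(n₀+N-1) = 42.5 → n = 43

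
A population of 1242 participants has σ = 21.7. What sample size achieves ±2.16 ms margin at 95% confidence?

Without FPC: n₀ = (1.96×21.7/2.16)² = 387.725. With FPC: n = n₀N/(n₀+N-1) = 295.7 → n = 296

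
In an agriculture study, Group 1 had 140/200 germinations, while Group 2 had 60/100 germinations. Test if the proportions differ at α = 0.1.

p̂₁ = 0.7, p̂₂ = 0.6, pooled p̂ = 0.667. z = 1.732. Critical: ±1.645. Reject H₀.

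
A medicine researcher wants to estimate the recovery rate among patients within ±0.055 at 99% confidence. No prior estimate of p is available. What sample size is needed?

Conservative approach: use p = 0.5 (maximizes p(1-p) = 0.25). n = z²(0.25)/E² = 2.576²×0.25/0.055² = 548.4 → n = 549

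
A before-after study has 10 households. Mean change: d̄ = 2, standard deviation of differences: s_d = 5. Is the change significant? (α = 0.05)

t = d̄/(s_d/√n) = 2/(5/√10) = 1.265. df = 9, critical t = ±2.262. Fail to reject H₀.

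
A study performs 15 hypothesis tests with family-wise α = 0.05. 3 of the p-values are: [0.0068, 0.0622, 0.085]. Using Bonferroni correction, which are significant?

Bonferroni α = 0.05/15 = 0.00333. None of the given p-values are significant.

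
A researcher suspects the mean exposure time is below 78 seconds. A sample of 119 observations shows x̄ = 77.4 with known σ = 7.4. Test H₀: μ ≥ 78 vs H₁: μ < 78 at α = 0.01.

z = -0.884. Critical value: -2.33. Fail to reject H₀.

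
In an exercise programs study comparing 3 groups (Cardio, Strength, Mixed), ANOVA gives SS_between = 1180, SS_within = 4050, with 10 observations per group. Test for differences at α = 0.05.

df_between = 2, df_within = 27. F = MS_between/MS_within = 590.0/150.0 = 3.933. F_crit ≈ 3.354. Reject H₀. At least one mean differs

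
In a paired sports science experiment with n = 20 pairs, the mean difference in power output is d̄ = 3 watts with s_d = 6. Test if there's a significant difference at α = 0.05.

t = d̄/(s_d/√n) = 3/(6/√20) = 2.236. df = 19, critical t = ±2.093. Reject H₀.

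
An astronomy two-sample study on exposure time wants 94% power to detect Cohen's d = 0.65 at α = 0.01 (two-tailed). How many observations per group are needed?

z_{α/2} = 2.576, z_β = Φ⁻¹(0.94) = 1.555. For medium effect (d = 0.65): n per group = 2(z_{α/2} + z_β)²/d² = 2(2.576 + 1.555)²/0.65² = 80.8 → 81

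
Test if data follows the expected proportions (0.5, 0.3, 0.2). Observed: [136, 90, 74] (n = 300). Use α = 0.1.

Expected: [150.0, 90.0, 60.0]. χ² = 4.573. df = 2, critical = 4.605. Fail to reject H₀.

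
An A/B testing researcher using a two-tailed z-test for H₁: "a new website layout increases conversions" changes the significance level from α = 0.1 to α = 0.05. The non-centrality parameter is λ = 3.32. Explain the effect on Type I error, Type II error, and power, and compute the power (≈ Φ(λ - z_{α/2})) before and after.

Decreasing α from 0.1 to 0.05:
• Type I error rate decreases (α is the Type I rate by definition).
• Critical value moves from z_{α/2} = 1.645 to 1.96, so power = Φ(λ - z_{α/2}) goes from Φ(3.32 - 1.645) = 0.953 to Φ(3.32 - 1.96) = 0.913.
• Type II error rate β = 1 - power therefore increases (0.047 → 0.087).
Appropriate when false positives are costly — here, rolling out a layout that doesn't actually help — wasted engineering effort.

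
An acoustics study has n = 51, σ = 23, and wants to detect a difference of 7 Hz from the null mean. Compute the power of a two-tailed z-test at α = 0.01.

SE = σ/√n = 23/√51 = 3.221. Non-centrality λ = d/SE = 7/3.221 = 2.173. Power ≈ Φ(λ - z_{α/2}) = Φ(2.173 - 2.576) = Φ(-0.403) = 0.344.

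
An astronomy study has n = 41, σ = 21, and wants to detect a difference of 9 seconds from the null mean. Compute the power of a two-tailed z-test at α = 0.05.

SE = σ/√n = 21/√41 = 3.28. Non-centrality λ = d/SE = 9/3.28 = 2.744. Power ≈ Φ(λ - z_{α/2}) = Φ(2.744 - 1.96) = Φ(0.784) = 0.784.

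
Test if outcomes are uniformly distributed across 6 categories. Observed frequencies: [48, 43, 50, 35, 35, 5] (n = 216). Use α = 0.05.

Expected = 36 each. χ² = Σ(O-E)²/E = 37.556. df = 5, critical value = 11.07. Reject H₀.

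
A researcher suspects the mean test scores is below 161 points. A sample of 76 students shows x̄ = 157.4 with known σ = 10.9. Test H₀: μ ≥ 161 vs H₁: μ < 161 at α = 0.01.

z = -2.879. Critical value: -2.33. Reject H₀.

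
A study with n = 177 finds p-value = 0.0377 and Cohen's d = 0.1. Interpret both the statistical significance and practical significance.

Statistically significant (p = 0.0377 < 0.05). Cohen's d = 0.1 indicates a very small effect size. Both statistical and practical significance should be considered.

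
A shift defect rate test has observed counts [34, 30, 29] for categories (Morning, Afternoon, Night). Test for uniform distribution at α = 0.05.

Expected = 31 each. χ² = Σ(O-E)²/E = 0.452. df = 2, critical value = 5.991. Fail to reject H₀.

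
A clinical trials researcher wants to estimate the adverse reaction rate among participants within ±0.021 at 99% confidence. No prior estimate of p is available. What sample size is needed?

Conservative approach: use p = 0.5 (maximizes p(1-p) = 0.25). n = z²(0.25)/E² = 2.576²×0.25/0.021² = 3761.8 → n = 3762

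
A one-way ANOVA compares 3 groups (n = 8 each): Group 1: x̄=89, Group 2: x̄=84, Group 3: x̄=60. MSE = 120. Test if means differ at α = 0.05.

Grand mean = 77.67. SS_between = 3845.33, MS_between = 1922.67. F = 16.022, F_crit ≈ 3.467. Reject H₀.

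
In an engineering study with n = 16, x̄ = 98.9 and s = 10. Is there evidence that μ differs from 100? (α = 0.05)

t = (x̄ - μ₀)/(s/√n) = (98.9 - 100)/(10/√16) = -0.44. df = 15, critical t = ±2.131. Fail to reject H₀.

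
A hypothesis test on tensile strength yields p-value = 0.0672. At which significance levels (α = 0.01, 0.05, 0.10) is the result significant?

p = 0.0672. Significant at: α = 0.1.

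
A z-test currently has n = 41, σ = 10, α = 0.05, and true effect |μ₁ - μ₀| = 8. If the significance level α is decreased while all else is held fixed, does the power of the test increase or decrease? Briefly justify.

Power decreases: a smaller α raises the critical value, so less of the H₁ sampling distribution falls in the rejection region.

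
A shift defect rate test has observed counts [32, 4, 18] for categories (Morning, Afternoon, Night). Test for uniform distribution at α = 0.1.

Expected = 18 each. χ² = Σ(O-E)²/E = 21.778. df = 2, critical value = 4.605. Reject H₀.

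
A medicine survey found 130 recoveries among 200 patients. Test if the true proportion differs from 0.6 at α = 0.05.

p̂ = 0.65, p₀ = 0.6. z = (p̂ - p₀)/√(p₀(1-p₀)/n) = 1.443. Critical: ±1.96. Fail to reject H₀.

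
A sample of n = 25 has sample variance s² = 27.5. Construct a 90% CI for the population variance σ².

df = 24. χ²_{0.05} = 36.415, χ²_{0.95} = 13.848. CI for σ² = ((n-1)s²/χ²_{α/2}, (n-1)s²/χ²_{1-α/2}) = (24·27.5/36.415, 24·27.5/13.848) = (18.12, 47.66)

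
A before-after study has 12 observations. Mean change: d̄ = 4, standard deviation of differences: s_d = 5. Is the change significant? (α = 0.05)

t = d̄/(s_d/√n) = 4/(5/√12) = 2.771. df = 11, critical t = ±2.201. Reject H₀.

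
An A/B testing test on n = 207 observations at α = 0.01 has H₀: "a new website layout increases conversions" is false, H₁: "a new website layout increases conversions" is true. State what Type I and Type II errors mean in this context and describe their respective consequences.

Type I (false positive): concluding that a new website layout increases conversions when it is not — rolling out a layout that doesn't actually help — wasted engineering effort. Type II (false negative): failing to conclude that a new website layout increases conversions when it is — discarding a layout that would have improved conversions — lost revenue. Which is costlier depends on domain priorities and is a judgement call rather than a statistical fact.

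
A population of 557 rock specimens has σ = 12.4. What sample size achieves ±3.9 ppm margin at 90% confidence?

Without FPC: n₀ = (1.645×12.4/3.9)² = 27.356. With FPC: n = n₀N/(n₀+N-1) = 26.1 → n = 27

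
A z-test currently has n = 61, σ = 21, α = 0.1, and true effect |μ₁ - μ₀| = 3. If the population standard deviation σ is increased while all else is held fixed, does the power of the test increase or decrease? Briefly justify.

Power decreases: a larger σ inflates the standard error σ/√n, pulling the sampling distribution under H₁ back toward the critical value.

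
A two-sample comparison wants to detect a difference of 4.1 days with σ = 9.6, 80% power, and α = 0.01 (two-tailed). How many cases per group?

n per group = 2(z_α/2 + z_β)²σ²/d² = 2×(2.576 + 0.84)²×9.6²/4.1² = 128.0 → n = 128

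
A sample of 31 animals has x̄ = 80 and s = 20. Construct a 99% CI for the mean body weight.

CI = x̄ ± t*(s/√n) = 80 ± 2.75(20/√31) = (70.12, 89.88)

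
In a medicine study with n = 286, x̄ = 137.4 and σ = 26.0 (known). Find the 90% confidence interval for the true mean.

CI = x̄ ± z*(σ/√n) = 137.4 ± 1.645(26.0/√286) = 137.4 ± 2.53 = (134.87, 139.93)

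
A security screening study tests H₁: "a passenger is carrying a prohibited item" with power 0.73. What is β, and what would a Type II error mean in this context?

β = 1 - power = 1 - 0.73 = 0.27. A Type II error is failing to reject H₀ when H₀ is false (false negative) — here, failing to conclude that a passenger is carrying a prohibited item when in fact it is true. Consequence: letting a prohibited item through — security breach.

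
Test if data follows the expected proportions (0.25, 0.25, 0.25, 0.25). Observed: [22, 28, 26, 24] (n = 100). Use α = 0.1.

Expected: [25.0, 25.0, 25.0, 25.0]. χ² = 0.8. df = 3, critical = 6.251. Fail to reject H₀.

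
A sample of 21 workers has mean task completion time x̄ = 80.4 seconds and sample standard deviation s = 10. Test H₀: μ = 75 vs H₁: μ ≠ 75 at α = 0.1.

t = (x̄ - μ₀)/(s/√n) = (80.4 - 75)/(10/√21) = 2.475. df = 20, critical t = ±1.725. Reject H₀.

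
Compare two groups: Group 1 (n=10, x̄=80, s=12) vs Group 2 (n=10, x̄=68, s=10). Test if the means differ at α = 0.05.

Pooled sp = 11.05. t = 2.429, df = 18. Critical t = ±2.101. Reject H₀.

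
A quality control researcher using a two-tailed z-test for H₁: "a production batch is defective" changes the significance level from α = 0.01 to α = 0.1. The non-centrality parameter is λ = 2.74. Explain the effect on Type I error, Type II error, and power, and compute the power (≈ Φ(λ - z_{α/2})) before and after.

Increasing α from 0.01 to 0.1:
• Type I error rate increases (α is the Type I rate by definition).
• Critical value moves from z_{α/2} = 2.576 to 1.645, so power = Φ(λ - z_{α/2}) goes from Φ(2.74 - 2.576) = 0.565 to Φ(2.74 - 1.645) = 0.863.
• Type II error rate β = 1 - power therefore decreases (0.435 → 0.137).
Appropriate when false negatives are costly — here, shipping a defective batch — faulty products reach customers.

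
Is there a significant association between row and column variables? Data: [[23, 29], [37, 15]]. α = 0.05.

χ² = 7.721. df = 1, critical = 3.841. Reject H₀. Variables are dependent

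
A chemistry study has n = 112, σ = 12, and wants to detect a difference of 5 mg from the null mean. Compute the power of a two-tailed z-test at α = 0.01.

SE = σ/√n = 12/√112 = 1.134. Non-centrality λ = d/SE = 5/1.134 = 4.41. Power ≈ Φ(λ - z_{α/2}) = Φ(4.41 - 2.576) = Φ(1.834) = 0.967.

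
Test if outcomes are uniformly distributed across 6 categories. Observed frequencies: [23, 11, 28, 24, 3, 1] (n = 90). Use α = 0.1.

Expected = 15 each. χ² = Σ(O-E)²/E = 44.667. df = 5, critical value = 9.236. Reject H₀.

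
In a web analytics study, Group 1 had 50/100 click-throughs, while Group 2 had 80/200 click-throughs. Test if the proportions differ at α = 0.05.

p̂₁ = 0.5, p̂₂ = 0.4, pooled p̂ = 0.433. z = 1.648. Critical: ±1.96. Fail to reject H₀.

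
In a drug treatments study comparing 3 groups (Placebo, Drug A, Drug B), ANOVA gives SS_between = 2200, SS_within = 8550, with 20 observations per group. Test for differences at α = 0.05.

df_between = 2, df_within = 57. F = MS_between/MS_within = 1100.0/150.0 = 7.333. F_crit ≈ 3.159. Reject H₀. At least one mean differs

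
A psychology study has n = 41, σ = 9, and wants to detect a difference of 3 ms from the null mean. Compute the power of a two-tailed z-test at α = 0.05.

SE = σ/√n = 9/√41 = 1.406. Non-centrality λ = d/SE = 3/1.406 = 2.134. Power ≈ Φ(λ - z_{α/2}) = Φ(2.134 - 1.96) = Φ(0.174) = 0.569.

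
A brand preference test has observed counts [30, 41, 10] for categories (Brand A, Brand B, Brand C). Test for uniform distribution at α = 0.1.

Expected = 27 each. χ² = Σ(O-E)²/E = 18.296. df = 2, critical value = 4.605. Reject H₀.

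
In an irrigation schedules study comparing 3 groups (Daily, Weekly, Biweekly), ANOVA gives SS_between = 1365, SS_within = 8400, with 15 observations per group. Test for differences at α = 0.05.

df_between = 2, df_within = 42. F = MS_between/MS_within = 682.5/200.0 = 3.413. F_crit ≈ 3.22. Reject H₀. At least one mean differs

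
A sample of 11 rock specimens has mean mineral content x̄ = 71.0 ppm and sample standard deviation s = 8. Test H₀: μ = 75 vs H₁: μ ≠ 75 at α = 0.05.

t = (x̄ - μ₀)/(s/√n) = (71.0 - 75)/(8/√11) = -1.658. df = 10, critical t = ±2.228. Fail to reject H₀.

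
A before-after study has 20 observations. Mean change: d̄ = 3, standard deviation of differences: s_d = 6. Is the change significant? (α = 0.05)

t = d̄/(s_d/√n) = 3/(6/√20) = 2.236. df = 19, critical t = ±2.093. Reject H₀.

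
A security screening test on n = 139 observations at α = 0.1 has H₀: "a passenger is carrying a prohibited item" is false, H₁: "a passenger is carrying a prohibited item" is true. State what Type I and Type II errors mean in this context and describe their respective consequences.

Type I (false positive): concluding that a passenger is carrying a prohibited item when it is not — detaining an innocent passenger — delay and inconvenience. Type II (false negative): failing to conclude that a passenger is carrying a prohibited item when it is — letting a prohibited item through — security breach. Which is costlier depends on domain priorities and is a judgement call rather than a statistical fact.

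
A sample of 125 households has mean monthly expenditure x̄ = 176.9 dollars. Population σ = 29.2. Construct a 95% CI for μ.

CI = x̄ ± z*(σ/√n) = 176.9 ± 1.96(29.2/√125) = 176.9 ± 5.12 = (171.78, 182.02)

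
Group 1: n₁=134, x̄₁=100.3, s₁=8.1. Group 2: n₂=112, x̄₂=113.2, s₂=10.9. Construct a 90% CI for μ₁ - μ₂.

Difference = -12.9. SE = √(8.1²/134 + 10.9²/112) = 1.245. CI = (-14.95, -10.85)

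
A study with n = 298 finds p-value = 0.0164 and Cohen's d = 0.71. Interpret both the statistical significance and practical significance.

Statistically significant (p = 0.0164 < 0.05). Cohen's d = 0.71 indicates a medium effect size. Both statistical and practical significance should be considered.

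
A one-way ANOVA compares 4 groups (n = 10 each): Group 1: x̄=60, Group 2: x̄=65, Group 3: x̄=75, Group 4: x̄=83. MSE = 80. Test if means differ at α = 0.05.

Grand mean = 70.75. SS_between = 3167.5, MS_between = 1055.83. F = 13.198, F_crit ≈ 2.866. Reject H₀.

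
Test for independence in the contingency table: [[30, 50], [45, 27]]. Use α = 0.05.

χ² = 9.475. df = 1, critical = 3.841. Reject H₀. Variables are dependent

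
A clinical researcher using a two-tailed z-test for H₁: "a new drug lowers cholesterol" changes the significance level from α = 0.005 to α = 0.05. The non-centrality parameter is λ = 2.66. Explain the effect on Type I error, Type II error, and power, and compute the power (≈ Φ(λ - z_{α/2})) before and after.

Increasing α from 0.005 to 0.05:
• Type I error rate increases (α is the Type I rate by definition).
• Critical value moves from z_{α/2} = 2.807 to 1.96, so power = Φ(λ - z_{α/2}) goes from Φ(2.66 - 2.807) = 0.442 to Φ(2.66 - 1.96) = 0.758.
• Type II error rate β = 1 - power therefore decreases (0.558 → 0.242).
Appropriate when false negatives are costly — here, shelving an effective drug — patients miss out on a treatment that would have helped.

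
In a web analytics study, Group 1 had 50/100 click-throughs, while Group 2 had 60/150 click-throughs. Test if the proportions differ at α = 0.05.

p̂₁ = 0.5, p̂₂ = 0.4, pooled p̂ = 0.44. z = 1.56. Critical: ±1.96. Fail to reject H₀.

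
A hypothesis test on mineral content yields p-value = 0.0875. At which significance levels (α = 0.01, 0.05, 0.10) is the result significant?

p = 0.0875. Significant at: α = 0.1.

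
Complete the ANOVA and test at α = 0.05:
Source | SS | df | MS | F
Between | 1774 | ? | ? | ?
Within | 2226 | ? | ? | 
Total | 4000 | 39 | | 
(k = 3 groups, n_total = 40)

df_between = 2, df_within = 37. MS_between = 887.0, MS_within = 60.16. F = 14.743, F_crit ≈ 3.252. Reject H₀.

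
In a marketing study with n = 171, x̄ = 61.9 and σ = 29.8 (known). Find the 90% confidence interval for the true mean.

CI = x̄ ± z*(σ/√n) = 61.9 ± 1.645(29.8/√171) = 61.9 ± 3.75 = (58.15, 65.65)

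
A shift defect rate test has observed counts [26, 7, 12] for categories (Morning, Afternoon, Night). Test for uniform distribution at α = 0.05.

Expected = 15 each. χ² = Σ(O-E)²/E = 12.933. df = 2, critical value = 5.991. Reject H₀.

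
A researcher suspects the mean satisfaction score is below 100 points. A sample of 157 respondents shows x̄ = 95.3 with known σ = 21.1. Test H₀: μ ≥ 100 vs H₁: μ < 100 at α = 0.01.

z = -2.791. Critical value: -2.33. Reject H₀.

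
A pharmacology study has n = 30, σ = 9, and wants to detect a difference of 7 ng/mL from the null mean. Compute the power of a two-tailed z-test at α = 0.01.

SE = σ/√n = 9/√30 = 1.643. Non-centrality λ = d/SE = 7/1.643 = 4.26. Power ≈ Φ(λ - z_{α/2}) = Φ(4.26 - 2.576) = Φ(1.684) = 0.954.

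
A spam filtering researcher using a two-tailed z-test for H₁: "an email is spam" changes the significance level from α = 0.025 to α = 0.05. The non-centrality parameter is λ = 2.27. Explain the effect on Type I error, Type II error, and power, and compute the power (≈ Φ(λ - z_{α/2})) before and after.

Increasing α from 0.025 to 0.05:
• Type I error rate increases (α is the Type I rate by definition).
• Critical value moves from z_{α/2} = 2.241 to 1.96, so power = Φ(λ - z_{α/2}) goes from Φ(2.27 - 2.241) = 0.512 to Φ(2.27 - 1.96) = 0.622.
• Type II error rate β = 1 - power therefore decreases (0.488 → 0.378).
Appropriate when false negatives are costly — here, a spam email lands in the inbox.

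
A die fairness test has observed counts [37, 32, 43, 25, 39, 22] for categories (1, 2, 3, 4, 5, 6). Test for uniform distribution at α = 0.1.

Expected = 33 each. χ² = Σ(O-E)²/E = 10.242. df = 5, critical value = 9.236. Reject H₀.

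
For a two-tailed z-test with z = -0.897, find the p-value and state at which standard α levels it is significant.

p = 2·P(Z > |-0.897|) = 2·(1 - Φ(0.897)) ≈ 0.3697. Not significant at any standard level.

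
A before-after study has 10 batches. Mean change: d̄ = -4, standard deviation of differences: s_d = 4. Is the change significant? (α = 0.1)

t = d̄/(s_d/√n) = -4/(4/√10) = -3.162. df = 9, critical t = ±1.833. Reject H₀.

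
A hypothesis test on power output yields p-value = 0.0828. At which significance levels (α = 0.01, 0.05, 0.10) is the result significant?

p = 0.0828. Significant at: α = 0.1.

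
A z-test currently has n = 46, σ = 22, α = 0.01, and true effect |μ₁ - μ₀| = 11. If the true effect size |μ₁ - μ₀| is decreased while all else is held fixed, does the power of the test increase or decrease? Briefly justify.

Power decreases: a smaller true effect decreases the non-centrality λ = |μ₁ - μ₀|/(σ/√n).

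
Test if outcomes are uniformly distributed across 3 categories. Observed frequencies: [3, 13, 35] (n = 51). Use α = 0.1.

Expected = 17 each. χ² = Σ(O-E)²/E = 31.529. df = 2, critical value = 4.605. Reject H₀.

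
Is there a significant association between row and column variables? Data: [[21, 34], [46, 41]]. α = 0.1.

χ² = 2.919. df = 1, critical = 2.706. Reject H₀. Variables are dependent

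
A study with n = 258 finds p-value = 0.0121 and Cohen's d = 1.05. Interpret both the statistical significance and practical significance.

Statistically significant (p = 0.0121 < 0.05). Cohen's d = 1.05 indicates a large effect size. Both statistical and practical significance should be considered.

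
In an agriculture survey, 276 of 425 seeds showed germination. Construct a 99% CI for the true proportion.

p̂ = 0.649. CI = p̂ ± z*√(p̂(1-p̂)/n) = (0.59, 0.709)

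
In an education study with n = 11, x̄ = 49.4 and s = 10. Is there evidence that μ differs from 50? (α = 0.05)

t = (x̄ - μ₀)/(s/√n) = (49.4 - 50)/(10/√11) = -0.199. df = 10, critical t = ±2.228. Fail to reject H₀.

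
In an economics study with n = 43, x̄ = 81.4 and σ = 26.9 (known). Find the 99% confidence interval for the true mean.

CI = x̄ ± z*(σ/√n) = 81.4 ± 2.576(26.9/√43) = 81.4 ± 10.57 = (70.83, 91.97)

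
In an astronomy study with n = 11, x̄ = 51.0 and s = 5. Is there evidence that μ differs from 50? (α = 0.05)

t = (x̄ - μ₀)/(s/√n) = (51.0 - 50)/(5/√11) = 0.663. df = 10, critical t = ±2.228. Fail to reject H₀.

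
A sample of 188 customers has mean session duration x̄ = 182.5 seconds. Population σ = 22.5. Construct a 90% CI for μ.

CI = x̄ ± z*(σ/√n) = 182.5 ± 1.645(22.5/√188) = 182.5 ± 2.7 = (179.8, 185.2)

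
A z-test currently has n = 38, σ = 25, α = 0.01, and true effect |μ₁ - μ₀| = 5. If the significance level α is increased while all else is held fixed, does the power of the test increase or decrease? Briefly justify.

Power increases: a larger α lowers the critical value, so more of the H₁ sampling distribution falls in the rejection region.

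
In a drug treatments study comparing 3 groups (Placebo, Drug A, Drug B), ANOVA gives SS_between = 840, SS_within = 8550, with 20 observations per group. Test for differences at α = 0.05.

df_between = 2, df_within = 57. F = MS_between/MS_within = 420.0/150.0 = 2.8. F_crit ≈ 3.159. Fail to reject H₀.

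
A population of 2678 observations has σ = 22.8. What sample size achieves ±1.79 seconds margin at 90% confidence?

Without FPC: n₀ = (1.645×22.8/1.79)² = 439.031. With FPC: n = n₀N/(n₀+N-1) = 377.3 → n = 378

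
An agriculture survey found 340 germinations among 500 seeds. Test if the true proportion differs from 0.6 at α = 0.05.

p̂ = 0.68, p₀ = 0.6. z = (p̂ - p₀)/√(p₀(1-p₀)/n) = 3.651. Critical: ±1.96. Reject H₀.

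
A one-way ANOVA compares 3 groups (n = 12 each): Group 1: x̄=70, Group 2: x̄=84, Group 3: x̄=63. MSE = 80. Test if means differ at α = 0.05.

Grand mean = 72.33. SS_between = 2744.0, MS_between = 1372.0. F = 17.15, F_crit ≈ 3.285. Reject H₀.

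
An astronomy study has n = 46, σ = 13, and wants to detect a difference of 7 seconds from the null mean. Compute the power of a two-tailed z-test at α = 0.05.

SE = σ/√n = 13/√46 = 1.917. Non-centrality λ = d/SE = 7/1.917 = 3.652. Power ≈ Φ(λ - z_{α/2}) = Φ(3.652 - 1.96) = Φ(1.692) = 0.955.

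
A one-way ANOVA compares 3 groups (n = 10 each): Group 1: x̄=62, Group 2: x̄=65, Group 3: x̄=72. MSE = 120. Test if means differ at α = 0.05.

Grand mean = 66.33. SS_between = 526.67, MS_between = 263.33. F = 2.194, F_crit ≈ 3.354. Fail to reject H₀.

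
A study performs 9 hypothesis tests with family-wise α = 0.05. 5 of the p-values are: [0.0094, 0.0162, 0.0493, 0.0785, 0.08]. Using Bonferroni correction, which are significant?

Bonferroni α = 0.05/9 = 0.00556. None of the given p-values are significant.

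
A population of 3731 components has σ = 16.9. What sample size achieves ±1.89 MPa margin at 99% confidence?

Without FPC: n₀ = (2.576×16.9/1.89)² = 530.569. With FPC: n = n₀N/(n₀+N-1) = 464.6 → n = 465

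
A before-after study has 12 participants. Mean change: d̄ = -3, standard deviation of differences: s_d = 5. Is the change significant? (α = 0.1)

t = d̄/(s_d/√n) = -3/(5/√12) = -2.078. df = 11, critical t = ±1.796. Reject H₀.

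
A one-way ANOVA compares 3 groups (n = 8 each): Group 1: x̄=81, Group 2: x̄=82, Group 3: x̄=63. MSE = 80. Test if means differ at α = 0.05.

Grand mean = 75.33. SS_between = 1829.33, MS_between = 914.67. F = 11.433, F_crit ≈ 3.467. Reject H₀.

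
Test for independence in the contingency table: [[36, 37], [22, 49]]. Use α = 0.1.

χ² = 5.027. df = 1, critical = 2.706. Reject H₀. Variables are dependent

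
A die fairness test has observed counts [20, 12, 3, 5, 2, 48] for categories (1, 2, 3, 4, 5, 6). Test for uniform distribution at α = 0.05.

Expected = 15 each. χ² = Σ(O-E)²/E = 102.4. df = 5, critical value = 11.07. Reject H₀.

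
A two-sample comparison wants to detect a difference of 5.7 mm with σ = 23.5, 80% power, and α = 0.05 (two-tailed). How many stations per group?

n per group = 2(z_α/2 + z_β)²σ²/d² = 2×(1.96 + 0.84)²×23.5²/5.7² = 266.5 → n = 267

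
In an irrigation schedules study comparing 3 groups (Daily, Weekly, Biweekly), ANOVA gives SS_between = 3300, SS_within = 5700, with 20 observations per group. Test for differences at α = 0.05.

df_between = 2, df_within = 57. F = MS_between/MS_within = 1650.0/100.0 = 16.5. F_crit ≈ 3.159. Reject H₀. At least one mean differs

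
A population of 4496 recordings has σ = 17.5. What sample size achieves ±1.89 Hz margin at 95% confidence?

Without FPC: n₀ = (1.96×17.5/1.89)² = 329.355. With FPC: n = n₀N/(n₀+N-1) = 306.9 → n = 307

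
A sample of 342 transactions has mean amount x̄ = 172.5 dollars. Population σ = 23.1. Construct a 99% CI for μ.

CI = x̄ ± z*(σ/√n) = 172.5 ± 2.576(23.1/√342) = 172.5 ± 3.22 = (169.28, 175.72)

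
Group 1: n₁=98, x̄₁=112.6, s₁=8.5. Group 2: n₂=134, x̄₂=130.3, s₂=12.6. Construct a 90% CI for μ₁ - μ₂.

Difference = -17.7. SE = √(8.5²/98 + 12.6²/134) = 1.386. CI = (-19.98, -15.42)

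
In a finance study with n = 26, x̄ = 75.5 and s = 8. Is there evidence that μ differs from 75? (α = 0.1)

t = (x̄ - μ₀)/(s/√n) = (75.5 - 75)/(8/√26) = 0.319. df = 25, critical t = ±1.708. Fail to reject H₀.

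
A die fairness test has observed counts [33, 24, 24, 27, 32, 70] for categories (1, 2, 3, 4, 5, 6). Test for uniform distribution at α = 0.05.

Expected = 35 each. χ² = Σ(O-E)²/E = 44.114. df = 5, critical value = 11.07. Reject H₀.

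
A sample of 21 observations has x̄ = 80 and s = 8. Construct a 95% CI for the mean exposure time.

CI = x̄ ± t*(s/√n) = 80 ± 2.086(8/√21) = (76.36, 83.64)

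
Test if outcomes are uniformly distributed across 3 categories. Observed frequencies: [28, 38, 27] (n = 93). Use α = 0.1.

Expected = 31 each. χ² = Σ(O-E)²/E = 2.387. df = 2, critical value = 4.605. Fail to reject H₀.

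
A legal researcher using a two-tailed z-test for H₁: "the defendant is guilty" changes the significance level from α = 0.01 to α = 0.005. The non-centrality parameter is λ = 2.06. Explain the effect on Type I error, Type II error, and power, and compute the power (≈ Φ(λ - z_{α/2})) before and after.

Decreasing α from 0.01 to 0.005:
• Type I error rate decreases (α is the Type I rate by definition).
• Critical value moves from z_{α/2} = 2.576 to 2.807, so power = Φ(λ - z_{α/2}) goes from Φ(2.06 - 2.576) = 0.303 to Φ(2.06 - 2.807) = 0.228.
• Type II error rate β = 1 - power therefore increases (0.697 → 0.772).
Appropriate when false positives are costly — here, convicting an innocent person.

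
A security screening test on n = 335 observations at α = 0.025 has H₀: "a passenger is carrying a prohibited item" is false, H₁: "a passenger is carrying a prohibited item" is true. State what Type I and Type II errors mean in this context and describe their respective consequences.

Type I (false positive): concluding that a passenger is carrying a prohibited item when it is not — detaining an innocent passenger — delay and inconvenience. Type II (false negative): failing to conclude that a passenger is carrying a prohibited item when it is — letting a prohibited item through — security breach. Which is costlier depends on domain priorities and is a judgement call rather than a statistical fact.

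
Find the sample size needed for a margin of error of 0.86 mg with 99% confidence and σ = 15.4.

n = (z*σ/E)² = (2.576×15.4/0.86)² = 2127.8 → n = 2128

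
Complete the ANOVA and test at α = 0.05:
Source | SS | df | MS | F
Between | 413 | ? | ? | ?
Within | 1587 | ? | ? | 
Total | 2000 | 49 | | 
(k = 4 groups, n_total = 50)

df_between = 3, df_within = 46. MS_between = 137.67, MS_within = 34.5. F = 3.99, F_crit ≈ 2.807. Reject H₀.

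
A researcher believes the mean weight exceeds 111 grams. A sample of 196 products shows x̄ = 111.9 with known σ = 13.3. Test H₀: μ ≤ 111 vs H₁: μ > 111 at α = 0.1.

z = 0.947. Critical value: 1.28. Fail to reject H₀.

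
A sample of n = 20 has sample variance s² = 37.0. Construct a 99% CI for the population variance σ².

df = 19. χ²_{0.005} = 38.582, χ²_{0.995} = 6.844. CI for σ² = ((n-1)s²/χ²_{α/2}, (n-1)s²/χ²_{1-α/2}) = (19·37.0/38.582, 19·37.0/6.844) = (18.22, 102.72)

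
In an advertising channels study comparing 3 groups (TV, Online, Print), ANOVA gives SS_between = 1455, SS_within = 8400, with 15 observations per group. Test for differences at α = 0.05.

df_between = 2, df_within = 42. F = MS_between/MS_within = 727.5/200.0 = 3.638. F_crit ≈ 3.22. Reject H₀. At least one mean differs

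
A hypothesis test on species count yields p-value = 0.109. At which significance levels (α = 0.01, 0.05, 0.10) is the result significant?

p = 0.109. Not significant at any of the given levels.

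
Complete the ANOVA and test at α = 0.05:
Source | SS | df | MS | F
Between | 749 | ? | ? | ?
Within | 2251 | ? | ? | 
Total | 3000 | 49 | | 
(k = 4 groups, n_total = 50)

df_between = 3, df_within = 46. MS_between = 249.67, MS_within = 48.93. F = 5.102, F_crit ≈ 2.807. Reject H₀.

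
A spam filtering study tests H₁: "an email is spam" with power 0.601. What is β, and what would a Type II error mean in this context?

β = 1 - power = 1 - 0.601 = 0.399. A Type II error is failing to reject H₀ when H₀ is false (false negative) — here, failing to conclude that an email is spam when in fact it is true. Consequence: a spam email lands in the inbox.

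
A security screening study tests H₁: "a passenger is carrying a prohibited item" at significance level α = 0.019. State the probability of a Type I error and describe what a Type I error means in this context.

P(Type I error) = α = 0.019. A Type I error is rejecting H₀ when H₀ is actually true (false positive) — here, concluding that a passenger is carrying a prohibited item when in fact this is not the case. Consequence: detaining an innocent passenger — delay and inconvenience.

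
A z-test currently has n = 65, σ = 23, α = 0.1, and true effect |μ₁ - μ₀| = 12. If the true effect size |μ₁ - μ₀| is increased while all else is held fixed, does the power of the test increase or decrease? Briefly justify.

Power increases: a larger true effect increases the non-centrality λ = |μ₁ - μ₀|/(σ/√n).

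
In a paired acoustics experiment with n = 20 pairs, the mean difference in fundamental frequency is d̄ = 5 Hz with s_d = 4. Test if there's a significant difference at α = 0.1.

t = d̄/(s_d/√n) = 5/(4/√20) = 5.59. df = 19, critical t = ±1.729. Reject H₀.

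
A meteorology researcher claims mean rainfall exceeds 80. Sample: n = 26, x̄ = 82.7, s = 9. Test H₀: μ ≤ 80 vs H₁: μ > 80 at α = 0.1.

t = (82.7 - 80)/(9/√26) = 1.53, df = 25. Critical t = 1.316. Reject H₀.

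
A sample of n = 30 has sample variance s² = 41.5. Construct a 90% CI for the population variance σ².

df = 29. χ²_{0.05} = 42.557, χ²_{0.95} = 17.708. CI for σ² = ((n-1)s²/χ²_{α/2}, (n-1)s²/χ²_{1-α/2}) = (29·41.5/42.557, 29·41.5/17.708) = (28.28, 67.96)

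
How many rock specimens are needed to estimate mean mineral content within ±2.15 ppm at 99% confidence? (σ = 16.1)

n = (z*σ/E)² = (2.576×16.1/2.15)² = 372.1 → n = 373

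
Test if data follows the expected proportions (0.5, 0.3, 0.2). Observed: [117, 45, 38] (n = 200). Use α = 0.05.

Expected: [100.0, 60.0, 40.0]. χ² = 6.74. df = 2, critical = 5.991. Reject H₀.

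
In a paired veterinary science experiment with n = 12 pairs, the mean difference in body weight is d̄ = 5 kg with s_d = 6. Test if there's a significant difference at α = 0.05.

t = d̄/(s_d/√n) = 5/(6/√12) = 2.887. df = 11, critical t = ±2.201. Reject H₀.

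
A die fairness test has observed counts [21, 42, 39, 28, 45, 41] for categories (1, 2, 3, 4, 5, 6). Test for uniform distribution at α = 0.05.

Expected = 36 each. χ² = Σ(O-E)²/E = 12.222. df = 5, critical value = 11.07. Reject H₀.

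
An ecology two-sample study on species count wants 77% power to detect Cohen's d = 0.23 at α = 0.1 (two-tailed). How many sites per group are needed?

z_{α/2} = 1.645, z_β = Φ⁻¹(0.77) = 0.739. For small effect (d = 0.23): n per group = 2(z_{α/2} + z_β)²/d² = 2(1.645 + 0.739)²/0.23² = 214.9 → 215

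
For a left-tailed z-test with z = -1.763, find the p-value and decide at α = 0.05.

p = P(Z < -1.763) = Φ(-1.763) ≈ 0.039. Since p < 0.05, reject H₀ (significant) at α = 0.05.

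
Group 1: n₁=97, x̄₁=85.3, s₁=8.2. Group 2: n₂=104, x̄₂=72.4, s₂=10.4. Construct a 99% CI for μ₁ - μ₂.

Difference = 12.9. SE = √(8.2²/97 + 10.4²/104) = 1.317. CI = (9.51, 16.29)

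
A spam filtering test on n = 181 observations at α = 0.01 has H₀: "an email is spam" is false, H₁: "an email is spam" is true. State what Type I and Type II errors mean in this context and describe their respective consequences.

Type I (false positive): concluding that an email is spam when it is not — a legitimate email is sent to the spam folder and the user misses it. Type II (false negative): failing to conclude that an email is spam when it is — a spam email lands in the inbox. Which is costlier depends on domain priorities and is a judgement call rather than a statistical fact.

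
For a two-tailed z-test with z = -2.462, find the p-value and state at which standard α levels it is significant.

p = 2·P(Z > |-2.462|) = 2·(1 - Φ(2.462)) ≈ 0.0138. Significant at α = 0.1; Significant at α = 0.05.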